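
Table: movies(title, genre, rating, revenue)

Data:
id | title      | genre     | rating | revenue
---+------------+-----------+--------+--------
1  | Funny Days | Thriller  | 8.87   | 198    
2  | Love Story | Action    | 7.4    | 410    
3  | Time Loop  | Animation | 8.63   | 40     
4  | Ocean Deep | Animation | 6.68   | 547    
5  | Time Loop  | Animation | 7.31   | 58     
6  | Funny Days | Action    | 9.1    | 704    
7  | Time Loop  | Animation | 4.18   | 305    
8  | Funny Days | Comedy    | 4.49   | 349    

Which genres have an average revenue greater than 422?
SELECT genre, AVG(revenue)
FROM movies
GROUP BY genre
HAVING AVG(revenue) > 422

Result:
  Action: avg=557.00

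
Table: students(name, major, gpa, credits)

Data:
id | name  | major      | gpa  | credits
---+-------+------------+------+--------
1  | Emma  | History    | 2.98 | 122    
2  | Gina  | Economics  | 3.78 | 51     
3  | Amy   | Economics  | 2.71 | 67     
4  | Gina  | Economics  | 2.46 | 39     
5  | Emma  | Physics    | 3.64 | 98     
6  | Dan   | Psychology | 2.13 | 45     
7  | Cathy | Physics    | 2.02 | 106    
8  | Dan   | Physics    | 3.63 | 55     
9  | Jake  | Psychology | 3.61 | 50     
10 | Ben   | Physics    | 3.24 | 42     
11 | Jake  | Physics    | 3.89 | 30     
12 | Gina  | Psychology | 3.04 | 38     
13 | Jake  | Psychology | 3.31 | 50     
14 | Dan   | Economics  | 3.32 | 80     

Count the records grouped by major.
SELECT major, COUNT(*) as count
FROM students
GROUP BY major

Result:
  Economics: 4
  History: 1
  Physics: 5
  Psychology: 4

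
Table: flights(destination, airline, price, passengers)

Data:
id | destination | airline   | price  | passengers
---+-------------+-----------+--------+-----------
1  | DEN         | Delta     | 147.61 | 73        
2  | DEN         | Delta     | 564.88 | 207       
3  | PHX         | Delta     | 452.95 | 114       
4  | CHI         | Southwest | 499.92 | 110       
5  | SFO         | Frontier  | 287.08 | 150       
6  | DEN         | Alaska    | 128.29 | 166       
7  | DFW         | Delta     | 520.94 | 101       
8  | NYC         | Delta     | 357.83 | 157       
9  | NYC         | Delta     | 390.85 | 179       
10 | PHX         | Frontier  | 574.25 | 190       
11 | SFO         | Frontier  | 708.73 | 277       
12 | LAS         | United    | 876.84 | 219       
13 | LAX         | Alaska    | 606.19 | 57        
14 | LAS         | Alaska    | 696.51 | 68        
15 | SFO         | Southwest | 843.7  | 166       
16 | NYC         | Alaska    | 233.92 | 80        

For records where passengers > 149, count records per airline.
SELECT airline, COUNT(*)
FROM flights
WHERE passengers > 149
GROUP BY airline

Note: WHERE filters rows before grouping.

Result:
  Alaska: 1
  Delta: 3
  Frontier: 3
  Southwest: 1
  United: 1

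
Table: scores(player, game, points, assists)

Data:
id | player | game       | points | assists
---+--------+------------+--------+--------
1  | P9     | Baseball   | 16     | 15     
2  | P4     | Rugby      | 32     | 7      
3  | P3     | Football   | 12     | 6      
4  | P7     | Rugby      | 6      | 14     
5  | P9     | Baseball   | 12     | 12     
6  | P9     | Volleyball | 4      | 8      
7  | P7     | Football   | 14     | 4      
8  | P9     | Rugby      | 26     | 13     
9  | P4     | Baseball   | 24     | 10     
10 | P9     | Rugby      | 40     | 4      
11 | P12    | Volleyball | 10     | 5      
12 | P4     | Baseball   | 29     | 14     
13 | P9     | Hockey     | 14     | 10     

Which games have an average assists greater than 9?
SELECT game, AVG(assists)
FROM scores
GROUP BY game
HAVING AVG(assists) > 9

Result:
  Baseball: avg=12.75
  Hockey: avg=10.00
  Rugby: avg=9.50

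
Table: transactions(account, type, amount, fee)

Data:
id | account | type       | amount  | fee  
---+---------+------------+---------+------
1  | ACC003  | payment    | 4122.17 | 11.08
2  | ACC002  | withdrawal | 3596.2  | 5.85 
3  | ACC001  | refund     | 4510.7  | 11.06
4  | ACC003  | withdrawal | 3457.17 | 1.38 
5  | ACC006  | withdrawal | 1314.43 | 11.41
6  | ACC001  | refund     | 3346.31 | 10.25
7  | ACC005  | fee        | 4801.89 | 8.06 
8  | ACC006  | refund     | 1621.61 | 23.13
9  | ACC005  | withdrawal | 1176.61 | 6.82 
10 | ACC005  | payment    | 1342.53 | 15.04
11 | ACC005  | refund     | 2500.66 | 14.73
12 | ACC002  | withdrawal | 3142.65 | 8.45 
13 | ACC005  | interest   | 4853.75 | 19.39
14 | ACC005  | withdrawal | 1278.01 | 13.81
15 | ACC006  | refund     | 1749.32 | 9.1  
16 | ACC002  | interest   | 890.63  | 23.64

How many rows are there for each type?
SELECT type, COUNT(*) as count
FROM transactions
GROUP BY type

Result:
  fee: 1
  interest: 2
  payment: 2
  refund: 5
  withdrawal: 6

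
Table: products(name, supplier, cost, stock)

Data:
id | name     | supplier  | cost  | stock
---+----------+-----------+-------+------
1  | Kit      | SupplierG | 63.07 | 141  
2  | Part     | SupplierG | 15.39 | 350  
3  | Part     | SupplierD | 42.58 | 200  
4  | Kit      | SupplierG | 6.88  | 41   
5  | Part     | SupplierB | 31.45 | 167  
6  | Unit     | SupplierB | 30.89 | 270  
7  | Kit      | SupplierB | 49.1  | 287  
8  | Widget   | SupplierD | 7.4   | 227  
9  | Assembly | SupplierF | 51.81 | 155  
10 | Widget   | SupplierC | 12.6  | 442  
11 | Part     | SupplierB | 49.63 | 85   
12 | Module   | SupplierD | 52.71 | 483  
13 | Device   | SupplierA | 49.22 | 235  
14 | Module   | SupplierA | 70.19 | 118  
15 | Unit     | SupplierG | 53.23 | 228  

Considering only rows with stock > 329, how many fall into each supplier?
SELECT supplier, COUNT(*)
FROM products
WHERE stock > 329
GROUP BY supplier

Note: WHERE filters rows before grouping.

Result:
  SupplierC: 1
  SupplierD: 1
  SupplierG: 1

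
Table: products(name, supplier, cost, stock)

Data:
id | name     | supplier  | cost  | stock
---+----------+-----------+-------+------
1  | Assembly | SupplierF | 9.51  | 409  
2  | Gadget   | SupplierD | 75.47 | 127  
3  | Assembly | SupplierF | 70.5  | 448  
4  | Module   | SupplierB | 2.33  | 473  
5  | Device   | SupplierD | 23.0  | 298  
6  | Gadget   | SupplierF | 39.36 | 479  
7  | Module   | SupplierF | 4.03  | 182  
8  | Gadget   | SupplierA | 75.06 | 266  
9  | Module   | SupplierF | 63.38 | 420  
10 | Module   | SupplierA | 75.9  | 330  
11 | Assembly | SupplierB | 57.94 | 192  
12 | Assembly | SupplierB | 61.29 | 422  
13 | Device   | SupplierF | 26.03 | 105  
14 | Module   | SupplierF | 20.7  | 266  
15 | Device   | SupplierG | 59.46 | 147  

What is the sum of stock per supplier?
SELECT supplier, SUM(stock) as result
FROM products
GROUP BY supplier

Result:
  SupplierA: 596
  SupplierB: 1087
  SupplierD: 425
  SupplierF: 2309
  SupplierG: 147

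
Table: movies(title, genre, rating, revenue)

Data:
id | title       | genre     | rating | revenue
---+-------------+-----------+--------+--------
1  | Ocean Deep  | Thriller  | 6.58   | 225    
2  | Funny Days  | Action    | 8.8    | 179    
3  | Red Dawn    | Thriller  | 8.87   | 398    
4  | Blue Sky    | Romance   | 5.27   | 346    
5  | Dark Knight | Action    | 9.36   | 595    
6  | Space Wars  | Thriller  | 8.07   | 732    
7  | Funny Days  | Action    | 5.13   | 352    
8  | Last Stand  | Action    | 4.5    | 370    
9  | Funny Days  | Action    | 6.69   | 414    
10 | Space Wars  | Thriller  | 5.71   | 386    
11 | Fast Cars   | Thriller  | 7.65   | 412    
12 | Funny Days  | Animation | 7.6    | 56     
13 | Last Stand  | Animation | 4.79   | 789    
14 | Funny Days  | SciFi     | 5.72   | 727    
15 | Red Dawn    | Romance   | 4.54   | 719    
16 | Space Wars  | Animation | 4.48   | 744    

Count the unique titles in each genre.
SELECT genre, COUNT(DISTINCT title)
FROM movies
GROUP BY genre

Result:
  Action: 3 distinct
  Animation: 3 distinct
  Romance: 2 distinct
  SciFi: 1 distinct
  Thriller: 4 distinct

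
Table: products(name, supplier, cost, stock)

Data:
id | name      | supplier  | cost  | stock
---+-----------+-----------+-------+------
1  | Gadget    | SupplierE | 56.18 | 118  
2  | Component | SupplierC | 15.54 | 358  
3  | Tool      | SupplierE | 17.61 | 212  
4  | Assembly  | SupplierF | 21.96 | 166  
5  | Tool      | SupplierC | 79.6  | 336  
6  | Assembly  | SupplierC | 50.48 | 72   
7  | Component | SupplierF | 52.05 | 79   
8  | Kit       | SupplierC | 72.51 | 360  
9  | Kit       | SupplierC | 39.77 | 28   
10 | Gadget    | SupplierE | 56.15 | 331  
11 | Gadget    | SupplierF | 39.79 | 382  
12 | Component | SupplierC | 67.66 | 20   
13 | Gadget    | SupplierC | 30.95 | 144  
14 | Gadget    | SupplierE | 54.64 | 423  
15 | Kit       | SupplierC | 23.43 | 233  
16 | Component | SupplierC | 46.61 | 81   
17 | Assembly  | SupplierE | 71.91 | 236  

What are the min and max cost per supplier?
SELECT supplier, MIN(cost), MAX(cost)
FROM products
GROUP BY supplier

Result:
  SupplierC: min=15.54, max=79.60
  SupplierE: min=17.61, max=71.91
  SupplierF: min=21.96, max=52.05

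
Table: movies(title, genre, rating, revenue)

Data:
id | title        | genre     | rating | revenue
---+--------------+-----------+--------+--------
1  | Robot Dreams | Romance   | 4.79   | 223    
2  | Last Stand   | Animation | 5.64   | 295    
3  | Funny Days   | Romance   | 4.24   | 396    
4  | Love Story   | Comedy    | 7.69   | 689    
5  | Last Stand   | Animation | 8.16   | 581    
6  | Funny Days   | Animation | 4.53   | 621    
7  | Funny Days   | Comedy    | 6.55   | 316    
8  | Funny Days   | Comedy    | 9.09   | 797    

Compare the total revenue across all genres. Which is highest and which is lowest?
SELECT genre, SUM(revenue)
FROM movies
GROUP BY genre
ORDER BY SUM(revenue)

All groups:
  Romance: 619
  Animation: 1497
  Comedy: 1802

Highest: Comedy (1802)
Lowest: Romance (619)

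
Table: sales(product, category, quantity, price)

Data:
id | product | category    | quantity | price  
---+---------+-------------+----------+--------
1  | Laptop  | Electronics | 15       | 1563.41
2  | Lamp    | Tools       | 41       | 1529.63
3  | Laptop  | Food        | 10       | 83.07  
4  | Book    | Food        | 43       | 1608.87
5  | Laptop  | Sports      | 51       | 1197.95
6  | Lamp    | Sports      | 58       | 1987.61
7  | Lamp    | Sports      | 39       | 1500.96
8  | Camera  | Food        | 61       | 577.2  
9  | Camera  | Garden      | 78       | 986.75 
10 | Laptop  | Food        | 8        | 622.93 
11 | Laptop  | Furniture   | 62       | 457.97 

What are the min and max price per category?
SELECT category, MIN(price), MAX(price)
FROM sales
GROUP BY category

Result:
  Electronics: min=1563.41, max=1563.41
  Food: min=83.07, max=1608.87
  Furniture: min=457.97, max=457.97
  Garden: min=986.75, max=986.75
  Sports: min=1197.95, max=1987.61
  Tools: min=1529.63, max=1529.63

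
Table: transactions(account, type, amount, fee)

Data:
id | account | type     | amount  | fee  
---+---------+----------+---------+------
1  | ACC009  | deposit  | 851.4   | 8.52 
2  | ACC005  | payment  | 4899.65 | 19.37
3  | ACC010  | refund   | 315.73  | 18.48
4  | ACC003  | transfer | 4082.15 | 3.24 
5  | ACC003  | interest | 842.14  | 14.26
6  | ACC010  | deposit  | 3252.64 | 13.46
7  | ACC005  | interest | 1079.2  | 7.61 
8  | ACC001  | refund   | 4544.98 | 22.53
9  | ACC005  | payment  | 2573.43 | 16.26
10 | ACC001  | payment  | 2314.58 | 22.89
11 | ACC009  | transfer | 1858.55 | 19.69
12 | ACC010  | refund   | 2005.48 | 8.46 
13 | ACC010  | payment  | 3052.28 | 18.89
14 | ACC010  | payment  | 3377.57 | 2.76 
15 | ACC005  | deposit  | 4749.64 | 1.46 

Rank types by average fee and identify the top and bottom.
SELECT type, AVG(fee)
FROM transactions
GROUP BY type
ORDER BY AVG(fee)

All groups:
  deposit: 7.81
  interest: 10.94
  transfer: 11.47
  payment: 16.03
  refund: 16.49

Highest: refund (16.49)
Lowest: deposit (7.81)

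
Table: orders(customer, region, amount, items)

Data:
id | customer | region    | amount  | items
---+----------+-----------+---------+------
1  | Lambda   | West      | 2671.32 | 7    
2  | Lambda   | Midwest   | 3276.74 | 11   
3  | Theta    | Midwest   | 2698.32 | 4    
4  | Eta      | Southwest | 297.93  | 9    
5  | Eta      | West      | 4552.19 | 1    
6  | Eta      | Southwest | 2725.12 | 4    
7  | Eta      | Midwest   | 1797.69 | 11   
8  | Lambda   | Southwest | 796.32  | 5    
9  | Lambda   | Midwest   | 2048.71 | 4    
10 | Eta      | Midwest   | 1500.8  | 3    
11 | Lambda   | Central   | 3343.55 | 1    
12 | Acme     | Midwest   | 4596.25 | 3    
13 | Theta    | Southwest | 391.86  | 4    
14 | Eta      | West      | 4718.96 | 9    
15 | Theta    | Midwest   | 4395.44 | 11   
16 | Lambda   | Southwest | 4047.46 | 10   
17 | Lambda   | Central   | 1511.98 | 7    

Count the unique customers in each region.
SELECT region, COUNT(DISTINCT customer)
FROM orders
GROUP BY region

Result:
  Central: 1 distinct
  Midwest: 4 distinct
  Southwest: 3 distinct
  West: 2 distinct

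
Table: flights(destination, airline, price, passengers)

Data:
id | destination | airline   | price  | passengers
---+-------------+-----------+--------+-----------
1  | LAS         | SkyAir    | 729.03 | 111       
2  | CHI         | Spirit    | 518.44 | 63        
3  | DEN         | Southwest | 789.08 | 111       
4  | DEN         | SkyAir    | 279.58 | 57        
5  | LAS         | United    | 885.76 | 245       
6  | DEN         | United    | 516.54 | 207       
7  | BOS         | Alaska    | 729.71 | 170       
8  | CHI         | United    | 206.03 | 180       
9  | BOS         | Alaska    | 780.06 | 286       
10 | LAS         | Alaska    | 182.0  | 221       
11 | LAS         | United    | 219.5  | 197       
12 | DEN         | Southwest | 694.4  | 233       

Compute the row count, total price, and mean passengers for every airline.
SELECT airline,
       COUNT(*) as cnt,
       SUM(price) as total_price,
       AVG(passengers) as avg_passengers
FROM flights
GROUP BY airline

Result:
  Alaska: 3 records, 1691.77 total price, 225.67 avg passengers
  SkyAir: 2 records, 1008.61 total price, 84.00 avg passengers
  Southwest: 2 records, 1483.48 total price, 172.00 avg passengers
  Spirit: 1 records, 518.44 total price, 63.00 avg passengers
  United: 4 records, 1827.83 total price, 207.25 avg passengers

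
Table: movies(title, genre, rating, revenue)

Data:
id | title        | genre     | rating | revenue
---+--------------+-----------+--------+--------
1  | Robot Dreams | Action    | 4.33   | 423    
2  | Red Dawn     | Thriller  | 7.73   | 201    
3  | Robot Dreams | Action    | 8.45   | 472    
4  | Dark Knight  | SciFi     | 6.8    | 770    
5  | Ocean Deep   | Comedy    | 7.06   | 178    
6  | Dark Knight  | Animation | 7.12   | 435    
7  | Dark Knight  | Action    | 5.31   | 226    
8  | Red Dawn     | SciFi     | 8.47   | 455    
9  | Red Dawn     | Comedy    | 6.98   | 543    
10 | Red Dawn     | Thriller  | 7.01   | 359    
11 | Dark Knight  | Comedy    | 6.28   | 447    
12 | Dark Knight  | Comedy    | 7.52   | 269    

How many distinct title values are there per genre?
SELECT genre, COUNT(DISTINCT title)
FROM movies
GROUP BY genre

Result:
  Action: 2 distinct
  Animation: 1 distinct
  Comedy: 3 distinct
  SciFi: 2 distinct
  Thriller: 1 distinct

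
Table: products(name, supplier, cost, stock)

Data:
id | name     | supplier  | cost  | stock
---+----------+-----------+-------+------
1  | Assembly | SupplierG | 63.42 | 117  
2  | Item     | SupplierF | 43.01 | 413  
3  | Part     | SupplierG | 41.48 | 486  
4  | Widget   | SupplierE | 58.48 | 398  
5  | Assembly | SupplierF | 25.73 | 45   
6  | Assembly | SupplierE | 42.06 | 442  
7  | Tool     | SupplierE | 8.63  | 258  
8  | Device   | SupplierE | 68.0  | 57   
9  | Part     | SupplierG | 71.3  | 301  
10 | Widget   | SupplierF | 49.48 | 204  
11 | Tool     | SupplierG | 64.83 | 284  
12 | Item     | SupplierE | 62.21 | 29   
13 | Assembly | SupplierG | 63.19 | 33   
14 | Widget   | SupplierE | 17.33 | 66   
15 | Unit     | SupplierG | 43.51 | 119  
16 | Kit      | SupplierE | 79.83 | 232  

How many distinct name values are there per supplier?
SELECT supplier, COUNT(DISTINCT name)
FROM products
GROUP BY supplier

Result:
  SupplierE: 6 distinct
  SupplierF: 3 distinct
  SupplierG: 4 distinct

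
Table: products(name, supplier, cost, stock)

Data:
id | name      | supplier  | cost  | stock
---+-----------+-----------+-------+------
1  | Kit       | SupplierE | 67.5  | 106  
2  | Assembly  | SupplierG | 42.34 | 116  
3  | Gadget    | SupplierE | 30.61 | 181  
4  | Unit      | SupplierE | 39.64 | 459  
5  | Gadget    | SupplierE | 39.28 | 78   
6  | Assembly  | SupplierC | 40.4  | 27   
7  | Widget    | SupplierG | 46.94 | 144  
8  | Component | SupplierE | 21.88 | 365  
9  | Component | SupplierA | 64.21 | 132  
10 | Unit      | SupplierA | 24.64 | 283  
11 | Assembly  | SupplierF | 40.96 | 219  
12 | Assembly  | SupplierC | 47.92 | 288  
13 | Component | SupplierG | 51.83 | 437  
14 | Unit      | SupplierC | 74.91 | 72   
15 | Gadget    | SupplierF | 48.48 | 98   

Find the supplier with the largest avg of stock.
SELECT supplier, AVG(stock) as val
FROM products
GROUP BY supplier
ORDER BY val DESC
LIMIT 1

Result: SupplierE with avg(stock) = 237.80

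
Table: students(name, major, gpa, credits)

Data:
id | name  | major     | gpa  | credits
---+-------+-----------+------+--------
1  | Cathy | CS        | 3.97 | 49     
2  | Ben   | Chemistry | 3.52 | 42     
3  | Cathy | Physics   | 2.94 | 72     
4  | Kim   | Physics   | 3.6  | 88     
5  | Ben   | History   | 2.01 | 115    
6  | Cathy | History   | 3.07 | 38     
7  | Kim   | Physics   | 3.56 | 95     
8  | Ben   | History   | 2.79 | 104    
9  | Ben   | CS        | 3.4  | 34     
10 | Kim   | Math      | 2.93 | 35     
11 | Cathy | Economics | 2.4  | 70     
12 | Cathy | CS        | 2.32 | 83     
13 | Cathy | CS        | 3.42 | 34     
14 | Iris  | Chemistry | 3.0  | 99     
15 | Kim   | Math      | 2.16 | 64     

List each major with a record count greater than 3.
SELECT major, COUNT(*) as cnt
FROM students
GROUP BY major
HAVING COUNT(*) > 3

Result:
  CS: 4

Note: HAVING filters groups after aggregation, WHERE filters rows before.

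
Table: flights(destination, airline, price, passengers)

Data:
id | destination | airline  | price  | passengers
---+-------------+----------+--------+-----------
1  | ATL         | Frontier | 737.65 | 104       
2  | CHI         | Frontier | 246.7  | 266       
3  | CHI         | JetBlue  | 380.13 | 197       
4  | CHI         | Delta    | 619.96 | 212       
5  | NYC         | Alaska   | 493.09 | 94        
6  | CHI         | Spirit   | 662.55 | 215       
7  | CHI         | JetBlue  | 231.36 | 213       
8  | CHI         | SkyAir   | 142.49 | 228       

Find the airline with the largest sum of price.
SELECT airline, SUM(price) as val
FROM flights
GROUP BY airline
ORDER BY val DESC
LIMIT 1

Result: Frontier with sum(price) = 984.35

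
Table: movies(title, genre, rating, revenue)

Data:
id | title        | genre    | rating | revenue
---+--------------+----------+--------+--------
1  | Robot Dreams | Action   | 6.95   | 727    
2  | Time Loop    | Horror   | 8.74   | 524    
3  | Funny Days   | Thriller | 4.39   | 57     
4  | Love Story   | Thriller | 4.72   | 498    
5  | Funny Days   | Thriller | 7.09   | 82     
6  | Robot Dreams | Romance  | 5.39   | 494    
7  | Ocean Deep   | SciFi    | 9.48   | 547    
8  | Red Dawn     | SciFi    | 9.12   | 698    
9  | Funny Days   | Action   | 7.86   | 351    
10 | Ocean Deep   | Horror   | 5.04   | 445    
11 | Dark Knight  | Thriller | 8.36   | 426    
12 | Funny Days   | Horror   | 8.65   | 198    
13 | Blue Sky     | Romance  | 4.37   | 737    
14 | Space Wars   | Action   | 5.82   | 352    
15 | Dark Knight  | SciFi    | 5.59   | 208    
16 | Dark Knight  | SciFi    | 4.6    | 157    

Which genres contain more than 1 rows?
SELECT genre, COUNT(*) as cnt
FROM movies
GROUP BY genre
HAVING COUNT(*) > 1

Result:
  Action: 3
  Horror: 3
  Romance: 2
  SciFi: 4
  Thriller: 4

Note: HAVING filters groups after aggregation, WHERE filters rows before.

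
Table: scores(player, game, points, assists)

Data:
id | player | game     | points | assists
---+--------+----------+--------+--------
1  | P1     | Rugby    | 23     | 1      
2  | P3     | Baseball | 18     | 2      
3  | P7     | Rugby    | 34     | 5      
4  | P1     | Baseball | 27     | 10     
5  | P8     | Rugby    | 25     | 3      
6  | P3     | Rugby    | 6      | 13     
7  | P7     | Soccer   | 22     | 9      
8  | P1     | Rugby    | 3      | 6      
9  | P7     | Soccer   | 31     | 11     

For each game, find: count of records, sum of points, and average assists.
SELECT game,
       COUNT(*) as cnt,
       SUM(points) as total_points,
       AVG(assists) as avg_assists
FROM scores
GROUP BY game

Result:
  Baseball: 2 records, 45 total points, 6.00 avg assists
  Rugby: 5 records, 91 total points, 5.60 avg assists
  Soccer: 2 records, 53 total points, 10.00 avg assists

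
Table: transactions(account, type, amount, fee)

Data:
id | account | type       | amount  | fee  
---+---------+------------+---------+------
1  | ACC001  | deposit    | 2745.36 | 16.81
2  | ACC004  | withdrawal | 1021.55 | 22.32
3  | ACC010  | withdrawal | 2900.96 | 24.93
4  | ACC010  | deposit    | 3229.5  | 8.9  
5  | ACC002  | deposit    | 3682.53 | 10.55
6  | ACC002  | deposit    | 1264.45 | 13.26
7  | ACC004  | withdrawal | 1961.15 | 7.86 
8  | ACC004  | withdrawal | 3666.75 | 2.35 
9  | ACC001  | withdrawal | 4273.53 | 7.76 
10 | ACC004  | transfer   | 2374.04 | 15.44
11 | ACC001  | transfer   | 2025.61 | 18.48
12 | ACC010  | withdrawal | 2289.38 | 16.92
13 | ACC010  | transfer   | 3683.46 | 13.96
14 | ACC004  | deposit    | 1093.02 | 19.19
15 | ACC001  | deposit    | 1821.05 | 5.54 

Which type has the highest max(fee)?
SELECT type, MAX(fee) as val
FROM transactions
GROUP BY type
ORDER BY val DESC
LIMIT 1

Result: withdrawal with max(fee) = 24.93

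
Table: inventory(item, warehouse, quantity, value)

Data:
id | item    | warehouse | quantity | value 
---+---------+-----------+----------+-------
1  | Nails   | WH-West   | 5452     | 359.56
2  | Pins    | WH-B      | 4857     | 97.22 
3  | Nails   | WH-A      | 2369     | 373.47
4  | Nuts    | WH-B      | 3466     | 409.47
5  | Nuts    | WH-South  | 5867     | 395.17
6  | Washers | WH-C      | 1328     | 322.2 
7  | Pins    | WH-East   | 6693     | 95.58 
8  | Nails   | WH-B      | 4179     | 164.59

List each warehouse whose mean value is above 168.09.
SELECT warehouse, AVG(value)
FROM inventory
GROUP BY warehouse
HAVING AVG(value) > 168.09

Result:
  WH-A: avg=373.47
  WH-B: avg=223.76
  WH-C: avg=322.20
  WH-South: avg=395.17
  WH-West: avg=359.56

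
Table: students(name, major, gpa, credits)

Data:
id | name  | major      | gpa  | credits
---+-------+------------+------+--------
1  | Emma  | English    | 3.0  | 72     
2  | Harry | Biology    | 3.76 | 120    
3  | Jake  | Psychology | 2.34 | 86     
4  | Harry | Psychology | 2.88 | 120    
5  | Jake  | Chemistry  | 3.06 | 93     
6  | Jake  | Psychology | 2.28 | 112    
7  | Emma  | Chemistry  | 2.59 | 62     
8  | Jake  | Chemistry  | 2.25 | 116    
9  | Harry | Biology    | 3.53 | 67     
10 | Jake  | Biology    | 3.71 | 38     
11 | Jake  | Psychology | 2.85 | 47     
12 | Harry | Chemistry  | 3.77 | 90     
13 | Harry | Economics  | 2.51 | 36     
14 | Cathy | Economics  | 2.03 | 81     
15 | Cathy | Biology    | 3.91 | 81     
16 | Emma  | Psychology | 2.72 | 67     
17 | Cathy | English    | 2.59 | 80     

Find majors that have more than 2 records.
SELECT major, COUNT(*) as cnt
FROM students
GROUP BY major
HAVING COUNT(*) > 2

Result:
  Biology: 4
  Chemistry: 4
  Psychology: 5

Note: HAVING filters groups after aggregation, WHERE filters rows before.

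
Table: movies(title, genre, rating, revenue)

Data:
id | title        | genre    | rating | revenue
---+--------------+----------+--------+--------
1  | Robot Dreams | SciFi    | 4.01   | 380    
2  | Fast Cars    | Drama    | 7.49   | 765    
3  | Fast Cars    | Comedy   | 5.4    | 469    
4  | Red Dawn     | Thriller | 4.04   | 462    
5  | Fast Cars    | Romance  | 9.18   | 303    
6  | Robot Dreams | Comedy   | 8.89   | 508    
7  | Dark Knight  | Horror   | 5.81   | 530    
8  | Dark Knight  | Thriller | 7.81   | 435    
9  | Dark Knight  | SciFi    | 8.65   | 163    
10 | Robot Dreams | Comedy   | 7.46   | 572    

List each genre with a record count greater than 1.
SELECT genre, COUNT(*) as cnt
FROM movies
GROUP BY genre
HAVING COUNT(*) > 1

Result:
  Comedy: 3
  SciFi: 2
  Thriller: 2

Note: HAVING filters groups after aggregation, WHERE filters rows before.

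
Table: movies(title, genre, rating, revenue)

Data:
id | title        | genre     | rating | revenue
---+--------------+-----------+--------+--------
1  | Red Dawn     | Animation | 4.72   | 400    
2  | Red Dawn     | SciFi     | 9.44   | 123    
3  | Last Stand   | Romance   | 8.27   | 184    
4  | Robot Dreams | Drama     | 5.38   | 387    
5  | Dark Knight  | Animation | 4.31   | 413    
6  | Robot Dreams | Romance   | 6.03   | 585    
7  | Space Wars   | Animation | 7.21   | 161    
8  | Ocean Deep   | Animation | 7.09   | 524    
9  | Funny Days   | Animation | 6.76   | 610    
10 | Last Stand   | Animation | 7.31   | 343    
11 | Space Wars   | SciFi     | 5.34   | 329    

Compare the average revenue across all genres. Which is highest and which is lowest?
SELECT genre, AVG(revenue)
FROM movies
GROUP BY genre
ORDER BY AVG(revenue)

All groups:
  SciFi: 226.00
  Romance: 384.50
  Drama: 387.00
  Animation: 408.50

Highest: Animation (408.50)
Lowest: SciFi (226.00)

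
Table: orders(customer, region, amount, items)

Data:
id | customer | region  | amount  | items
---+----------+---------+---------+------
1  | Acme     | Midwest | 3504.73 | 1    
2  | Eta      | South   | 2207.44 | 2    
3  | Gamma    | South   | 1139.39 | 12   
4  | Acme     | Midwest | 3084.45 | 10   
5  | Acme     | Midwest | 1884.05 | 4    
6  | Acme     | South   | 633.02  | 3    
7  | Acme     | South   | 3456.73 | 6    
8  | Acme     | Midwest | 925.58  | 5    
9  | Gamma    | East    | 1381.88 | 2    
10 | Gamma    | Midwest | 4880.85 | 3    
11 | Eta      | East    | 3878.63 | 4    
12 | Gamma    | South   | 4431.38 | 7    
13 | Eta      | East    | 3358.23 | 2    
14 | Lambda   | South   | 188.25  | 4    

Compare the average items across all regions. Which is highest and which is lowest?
SELECT region, AVG(items)
FROM orders
GROUP BY region
ORDER BY AVG(items)

All groups:
  East: 2.67
  Midwest: 4.60
  South: 5.67

Highest: South (5.67)
Lowest: East (2.67)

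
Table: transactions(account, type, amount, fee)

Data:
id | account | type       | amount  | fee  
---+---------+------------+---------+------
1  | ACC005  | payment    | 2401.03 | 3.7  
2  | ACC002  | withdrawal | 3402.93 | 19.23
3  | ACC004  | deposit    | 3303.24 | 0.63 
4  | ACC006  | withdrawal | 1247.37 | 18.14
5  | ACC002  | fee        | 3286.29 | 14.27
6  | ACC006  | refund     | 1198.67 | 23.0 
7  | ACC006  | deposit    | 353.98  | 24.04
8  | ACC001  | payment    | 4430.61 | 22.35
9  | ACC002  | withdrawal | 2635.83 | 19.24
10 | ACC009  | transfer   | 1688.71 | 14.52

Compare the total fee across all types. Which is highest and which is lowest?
SELECT type, SUM(fee)
FROM transactions
GROUP BY type
ORDER BY SUM(fee)

All groups:
  fee: 14.27
  transfer: 14.52
  refund: 23.00
  deposit: 24.67
  payment: 26.05
  withdrawal: 56.61

Highest: withdrawal (56.61)
Lowest: fee (14.27)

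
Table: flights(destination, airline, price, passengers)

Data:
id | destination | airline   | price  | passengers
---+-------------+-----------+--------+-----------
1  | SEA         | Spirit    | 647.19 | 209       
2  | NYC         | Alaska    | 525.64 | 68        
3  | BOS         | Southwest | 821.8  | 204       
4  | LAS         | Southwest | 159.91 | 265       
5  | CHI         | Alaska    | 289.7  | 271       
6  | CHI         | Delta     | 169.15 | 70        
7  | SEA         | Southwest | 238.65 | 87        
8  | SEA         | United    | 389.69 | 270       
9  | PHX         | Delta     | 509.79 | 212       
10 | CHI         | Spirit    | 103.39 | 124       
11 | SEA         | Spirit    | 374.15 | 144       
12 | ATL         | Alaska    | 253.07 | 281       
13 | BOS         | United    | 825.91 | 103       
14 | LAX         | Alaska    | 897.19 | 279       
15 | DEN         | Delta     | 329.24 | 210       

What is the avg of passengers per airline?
SELECT airline, AVG(passengers) as result
FROM flights
GROUP BY airline

Result:
  Alaska: 224.75
  Delta: 164.00
  Southwest: 185.33
  Spirit: 159.00
  United: 186.50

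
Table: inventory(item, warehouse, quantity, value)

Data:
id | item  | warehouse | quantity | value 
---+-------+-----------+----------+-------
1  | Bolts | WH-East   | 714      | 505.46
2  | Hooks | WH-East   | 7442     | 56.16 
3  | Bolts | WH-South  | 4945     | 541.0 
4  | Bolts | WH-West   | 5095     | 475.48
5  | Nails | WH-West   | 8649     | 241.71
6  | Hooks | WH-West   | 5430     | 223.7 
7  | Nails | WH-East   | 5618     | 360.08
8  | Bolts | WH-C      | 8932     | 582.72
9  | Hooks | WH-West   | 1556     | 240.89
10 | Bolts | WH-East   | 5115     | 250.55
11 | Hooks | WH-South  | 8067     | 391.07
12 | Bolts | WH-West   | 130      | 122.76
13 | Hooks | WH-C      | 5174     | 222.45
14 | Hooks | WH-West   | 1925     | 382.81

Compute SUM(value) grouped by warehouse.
SELECT warehouse, SUM(value) as result
FROM inventory
GROUP BY warehouse

Result:
  WH-C: 805.17
  WH-East: 1172.25
  WH-South: 932.07
  WH-West: 1687.35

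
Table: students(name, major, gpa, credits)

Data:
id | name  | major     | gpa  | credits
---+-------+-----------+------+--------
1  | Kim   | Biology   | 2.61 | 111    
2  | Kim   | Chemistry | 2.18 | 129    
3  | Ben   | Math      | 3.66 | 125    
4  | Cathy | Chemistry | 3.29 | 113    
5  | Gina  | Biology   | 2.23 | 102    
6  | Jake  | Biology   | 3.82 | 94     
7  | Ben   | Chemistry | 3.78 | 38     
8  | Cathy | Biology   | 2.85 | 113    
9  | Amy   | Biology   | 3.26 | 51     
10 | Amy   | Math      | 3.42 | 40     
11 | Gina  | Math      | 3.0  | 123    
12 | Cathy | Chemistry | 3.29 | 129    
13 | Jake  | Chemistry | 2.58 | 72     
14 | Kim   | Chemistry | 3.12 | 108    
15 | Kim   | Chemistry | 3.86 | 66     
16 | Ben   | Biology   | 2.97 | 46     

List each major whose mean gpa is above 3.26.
SELECT major, AVG(gpa)
FROM students
GROUP BY major
HAVING AVG(gpa) > 3.26

Result:
  Math: avg=3.36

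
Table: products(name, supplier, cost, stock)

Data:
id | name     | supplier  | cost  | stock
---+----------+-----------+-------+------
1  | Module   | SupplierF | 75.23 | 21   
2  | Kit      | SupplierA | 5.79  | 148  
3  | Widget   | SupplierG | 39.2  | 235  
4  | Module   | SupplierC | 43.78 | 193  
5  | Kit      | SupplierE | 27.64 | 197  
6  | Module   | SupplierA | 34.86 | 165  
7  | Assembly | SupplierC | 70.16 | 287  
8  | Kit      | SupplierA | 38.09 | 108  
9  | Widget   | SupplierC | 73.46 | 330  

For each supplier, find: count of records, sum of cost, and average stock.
SELECT supplier,
       COUNT(*) as cnt,
       SUM(cost) as total_cost,
       AVG(stock) as avg_stock
FROM products
GROUP BY supplier

Result:
  SupplierA: 3 records, 78.74 total cost, 140.33 avg stock
  SupplierC: 3 records, 187.40 total cost, 270.00 avg stock
  SupplierE: 1 records, 27.64 total cost, 197.00 avg stock
  SupplierF: 1 records, 75.23 total cost, 21.00 avg stock
  SupplierG: 1 records, 39.20 total cost, 235.00 avg stock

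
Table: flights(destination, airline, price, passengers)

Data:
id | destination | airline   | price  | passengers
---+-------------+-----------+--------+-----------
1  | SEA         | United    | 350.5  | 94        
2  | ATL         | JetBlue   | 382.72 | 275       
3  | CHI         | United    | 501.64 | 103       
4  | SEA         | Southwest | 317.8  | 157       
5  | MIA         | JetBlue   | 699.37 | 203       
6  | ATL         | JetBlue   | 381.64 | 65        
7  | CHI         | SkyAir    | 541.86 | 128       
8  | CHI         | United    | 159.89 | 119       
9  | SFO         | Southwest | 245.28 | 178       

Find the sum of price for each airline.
SELECT airline, SUM(price) as result
FROM flights
GROUP BY airline

Result:
  JetBlue: 1463.73
  SkyAir: 541.86
  Southwest: 563.08
  United: 1012.03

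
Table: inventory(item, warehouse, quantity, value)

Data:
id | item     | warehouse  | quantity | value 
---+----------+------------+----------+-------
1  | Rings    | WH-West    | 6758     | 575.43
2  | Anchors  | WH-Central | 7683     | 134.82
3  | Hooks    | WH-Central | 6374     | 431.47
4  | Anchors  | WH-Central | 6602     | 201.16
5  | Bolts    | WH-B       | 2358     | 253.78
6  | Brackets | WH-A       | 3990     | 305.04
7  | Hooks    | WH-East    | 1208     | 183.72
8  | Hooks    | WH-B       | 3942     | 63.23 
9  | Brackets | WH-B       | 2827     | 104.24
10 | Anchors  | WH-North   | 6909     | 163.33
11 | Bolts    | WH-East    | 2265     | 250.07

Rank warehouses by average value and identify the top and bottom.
SELECT warehouse, AVG(value)
FROM inventory
GROUP BY warehouse
ORDER BY AVG(value)

All groups:
  WH-B: 140.42
  WH-North: 163.33
  WH-East: 216.90
  WH-Central: 255.82
  WH-A: 305.04
  WH-West: 575.43

Highest: WH-West (575.43)
Lowest: WH-B (140.42)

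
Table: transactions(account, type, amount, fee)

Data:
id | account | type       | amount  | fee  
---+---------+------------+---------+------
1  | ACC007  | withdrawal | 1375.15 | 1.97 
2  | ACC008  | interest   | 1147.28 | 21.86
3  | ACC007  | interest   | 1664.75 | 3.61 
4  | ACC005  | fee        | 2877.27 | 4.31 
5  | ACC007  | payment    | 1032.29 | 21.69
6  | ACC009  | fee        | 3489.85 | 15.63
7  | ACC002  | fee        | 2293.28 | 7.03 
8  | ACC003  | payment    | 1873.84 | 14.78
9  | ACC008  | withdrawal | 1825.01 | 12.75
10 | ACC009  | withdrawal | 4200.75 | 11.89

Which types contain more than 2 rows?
SELECT type, COUNT(*) as cnt
FROM transactions
GROUP BY type
HAVING COUNT(*) > 2

Result:
  fee: 3
  withdrawal: 3

Note: HAVING filters groups after aggregation, WHERE filters rows before.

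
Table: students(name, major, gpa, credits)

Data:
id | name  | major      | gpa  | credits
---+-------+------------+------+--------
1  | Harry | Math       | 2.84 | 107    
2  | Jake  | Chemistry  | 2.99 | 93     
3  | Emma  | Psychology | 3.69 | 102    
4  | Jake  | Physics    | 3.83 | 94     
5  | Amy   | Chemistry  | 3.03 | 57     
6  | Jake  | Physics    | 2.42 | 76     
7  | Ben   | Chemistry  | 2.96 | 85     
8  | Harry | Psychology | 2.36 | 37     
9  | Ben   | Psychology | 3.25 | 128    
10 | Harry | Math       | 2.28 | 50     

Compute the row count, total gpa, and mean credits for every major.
SELECT major,
       COUNT(*) as cnt,
       SUM(gpa) as total_gpa,
       AVG(credits) as avg_credits
FROM students
GROUP BY major

Result:
  Chemistry: 3 records, 8.98 total gpa, 78.33 avg credits
  Math: 2 records, 5.12 total gpa, 78.50 avg credits
  Physics: 2 records, 6.25 total gpa, 85.00 avg credits
  Psychology: 3 records, 9.30 total gpa, 89.00 avg credits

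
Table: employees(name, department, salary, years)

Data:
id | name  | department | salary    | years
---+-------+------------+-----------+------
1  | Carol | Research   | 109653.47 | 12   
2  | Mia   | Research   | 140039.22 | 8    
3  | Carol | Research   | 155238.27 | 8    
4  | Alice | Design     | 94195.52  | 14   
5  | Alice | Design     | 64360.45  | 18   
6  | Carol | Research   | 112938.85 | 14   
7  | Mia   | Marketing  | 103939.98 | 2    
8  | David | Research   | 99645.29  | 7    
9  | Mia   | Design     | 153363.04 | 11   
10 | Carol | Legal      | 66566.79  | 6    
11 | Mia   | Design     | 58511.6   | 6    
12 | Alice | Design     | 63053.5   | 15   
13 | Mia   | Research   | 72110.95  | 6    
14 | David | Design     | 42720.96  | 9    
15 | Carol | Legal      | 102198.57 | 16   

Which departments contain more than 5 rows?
SELECT department, COUNT(*) as cnt
FROM employees
GROUP BY department
HAVING COUNT(*) > 5

Result:
  Design: 6
  Research: 6

Note: HAVING filters groups after aggregation, WHERE filters rows before.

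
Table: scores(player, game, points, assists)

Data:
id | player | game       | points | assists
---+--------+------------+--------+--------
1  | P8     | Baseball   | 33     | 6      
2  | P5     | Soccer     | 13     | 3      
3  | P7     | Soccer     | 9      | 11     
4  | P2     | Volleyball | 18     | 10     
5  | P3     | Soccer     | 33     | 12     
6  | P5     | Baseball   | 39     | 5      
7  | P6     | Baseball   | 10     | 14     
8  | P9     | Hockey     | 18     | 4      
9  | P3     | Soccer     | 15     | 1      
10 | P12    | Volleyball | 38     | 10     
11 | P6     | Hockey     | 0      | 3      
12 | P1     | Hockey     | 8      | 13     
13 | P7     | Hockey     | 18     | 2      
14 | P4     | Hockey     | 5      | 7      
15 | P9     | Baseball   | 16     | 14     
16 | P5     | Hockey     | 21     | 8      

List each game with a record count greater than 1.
SELECT game, COUNT(*) as cnt
FROM scores
GROUP BY game
HAVING COUNT(*) > 1

Result:
  Baseball: 4
  Hockey: 6
  Soccer: 4
  Volleyball: 2

Note: HAVING filters groups after aggregation, WHERE filters rows before.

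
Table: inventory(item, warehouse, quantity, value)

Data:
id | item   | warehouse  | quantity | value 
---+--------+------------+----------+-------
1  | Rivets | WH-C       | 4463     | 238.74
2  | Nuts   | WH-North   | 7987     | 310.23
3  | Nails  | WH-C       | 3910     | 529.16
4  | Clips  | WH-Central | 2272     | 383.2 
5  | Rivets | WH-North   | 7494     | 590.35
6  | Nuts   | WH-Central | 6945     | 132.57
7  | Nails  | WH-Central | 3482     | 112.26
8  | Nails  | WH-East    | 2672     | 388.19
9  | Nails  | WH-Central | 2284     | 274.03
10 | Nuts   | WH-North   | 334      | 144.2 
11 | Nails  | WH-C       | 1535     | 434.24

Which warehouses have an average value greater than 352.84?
SELECT warehouse, AVG(value)
FROM inventory
GROUP BY warehouse
HAVING AVG(value) > 352.84

Result:
  WH-C: avg=400.71
  WH-East: avg=388.19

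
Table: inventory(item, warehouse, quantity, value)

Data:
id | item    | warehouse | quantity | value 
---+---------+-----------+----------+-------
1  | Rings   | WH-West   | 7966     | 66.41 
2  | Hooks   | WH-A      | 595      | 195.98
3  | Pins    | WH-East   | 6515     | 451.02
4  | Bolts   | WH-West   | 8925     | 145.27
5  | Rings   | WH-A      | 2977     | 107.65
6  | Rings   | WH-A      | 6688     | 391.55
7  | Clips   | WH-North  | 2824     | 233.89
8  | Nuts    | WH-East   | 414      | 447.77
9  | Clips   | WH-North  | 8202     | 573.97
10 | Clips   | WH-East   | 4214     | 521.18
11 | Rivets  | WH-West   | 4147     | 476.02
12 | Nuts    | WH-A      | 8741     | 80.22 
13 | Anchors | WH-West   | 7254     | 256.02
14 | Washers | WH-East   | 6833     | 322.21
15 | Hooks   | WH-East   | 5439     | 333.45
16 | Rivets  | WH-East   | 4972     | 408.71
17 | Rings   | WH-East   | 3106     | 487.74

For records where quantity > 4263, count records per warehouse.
SELECT warehouse, COUNT(*)
FROM inventory
WHERE quantity > 4263
GROUP BY warehouse

Note: WHERE filters rows before grouping.

Result:
  WH-A: 2
  WH-East: 4
  WH-North: 1
  WH-West: 3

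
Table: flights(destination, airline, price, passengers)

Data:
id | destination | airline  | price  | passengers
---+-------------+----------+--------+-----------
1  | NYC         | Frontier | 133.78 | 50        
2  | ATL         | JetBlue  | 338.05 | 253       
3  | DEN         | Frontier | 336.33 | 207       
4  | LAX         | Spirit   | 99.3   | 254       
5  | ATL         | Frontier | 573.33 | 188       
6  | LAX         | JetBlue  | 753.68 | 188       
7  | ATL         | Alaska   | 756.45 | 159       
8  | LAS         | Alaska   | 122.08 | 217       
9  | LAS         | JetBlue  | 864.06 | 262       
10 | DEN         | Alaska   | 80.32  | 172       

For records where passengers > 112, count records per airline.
SELECT airline, COUNT(*)
FROM flights
WHERE passengers > 112
GROUP BY airline

Note: WHERE filters rows before grouping.

Result:
  Alaska: 3
  Frontier: 2
  JetBlue: 3
  Spirit: 1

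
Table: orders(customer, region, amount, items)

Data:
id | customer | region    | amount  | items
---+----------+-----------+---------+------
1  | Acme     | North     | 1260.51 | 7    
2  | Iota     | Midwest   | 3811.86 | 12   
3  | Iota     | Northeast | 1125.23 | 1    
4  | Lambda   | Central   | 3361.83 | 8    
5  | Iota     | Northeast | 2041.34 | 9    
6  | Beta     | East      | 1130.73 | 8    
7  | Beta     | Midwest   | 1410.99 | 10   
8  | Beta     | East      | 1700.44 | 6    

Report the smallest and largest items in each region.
SELECT region, MIN(items), MAX(items)
FROM orders
GROUP BY region

Result:
  Central: min=8, max=8
  East: min=6, max=8
  Midwest: min=10, max=12
  North: min=7, max=7
  Northeast: min=1, max=9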